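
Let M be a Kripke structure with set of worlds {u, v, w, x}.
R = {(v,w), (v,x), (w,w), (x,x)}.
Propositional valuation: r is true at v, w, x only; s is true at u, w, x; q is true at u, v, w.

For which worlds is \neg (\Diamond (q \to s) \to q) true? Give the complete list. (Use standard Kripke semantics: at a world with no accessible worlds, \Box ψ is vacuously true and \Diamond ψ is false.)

x

Let φ = \neg (\Diamond (q \to s) \to q). Evaluate φ at each world:
  u (successors ∅): φ is false.
  v (successors {w, x}): φ is false.
  w (successors {w}): φ is false.
  x (successors {x}): φ is true.
For instance, at w:
  At w: \Diamond (q \to s) \to q is true, so \neg (\Diamond (q \to s) \to q) is false.
    At w: \Diamond (q \to s) is true, q is true, so \Diamond (q \to s) \to q is true.
      At w: \Diamond (q \to s) requires q \to s at some successor in {w}.
        q \to s holds at w, so \Diamond (q \to s) is true at w.
Satisfying worlds: {x}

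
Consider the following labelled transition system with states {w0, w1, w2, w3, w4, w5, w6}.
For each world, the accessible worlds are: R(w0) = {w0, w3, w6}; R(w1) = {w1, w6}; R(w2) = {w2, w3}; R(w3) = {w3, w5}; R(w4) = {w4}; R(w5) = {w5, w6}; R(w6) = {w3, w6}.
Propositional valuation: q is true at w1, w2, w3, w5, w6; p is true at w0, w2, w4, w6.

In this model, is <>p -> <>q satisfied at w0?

Yes

Recall that <>ψ holds at a world iff ψ holds at some accessible world.
At w0: <>p is true, <>q is true, so <>p -> <>q is true.
  At w0: <>p requires p at some successor in {w0, w3, w6}.
    p holds at w0, so <>p is true at w0.
  At w0: <>q requires q at some successor in {w0, w3, w6}.
    q holds at w3, so <>q is true at w0.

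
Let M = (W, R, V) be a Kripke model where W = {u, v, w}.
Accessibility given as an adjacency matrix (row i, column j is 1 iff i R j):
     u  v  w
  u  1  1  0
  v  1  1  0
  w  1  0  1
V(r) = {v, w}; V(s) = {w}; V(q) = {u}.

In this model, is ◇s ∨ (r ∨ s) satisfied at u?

No

At u: ◇s is false, r ∨ s is false, so ◇s ∨ (r ∨ s) is false.
  At u: ◇s requires s at some successor in {u, v}.
    At u: s is false.
    At v: s is false.
  So ◇s is false at u.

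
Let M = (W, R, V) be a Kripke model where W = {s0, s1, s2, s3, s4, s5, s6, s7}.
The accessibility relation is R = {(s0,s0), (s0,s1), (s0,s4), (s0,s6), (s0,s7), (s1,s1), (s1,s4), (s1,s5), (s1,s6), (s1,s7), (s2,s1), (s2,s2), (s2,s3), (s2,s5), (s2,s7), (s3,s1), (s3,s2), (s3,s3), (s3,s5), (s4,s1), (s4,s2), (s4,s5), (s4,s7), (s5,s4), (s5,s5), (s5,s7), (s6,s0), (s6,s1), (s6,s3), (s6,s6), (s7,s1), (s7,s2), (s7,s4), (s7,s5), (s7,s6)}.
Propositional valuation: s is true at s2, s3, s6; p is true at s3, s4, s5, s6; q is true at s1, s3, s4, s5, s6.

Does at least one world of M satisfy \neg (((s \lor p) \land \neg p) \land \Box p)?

Let φ = \neg (((s \lor p) \land \neg p) \land \Box p). Evaluate φ at each world:
  s0 (successors {s0, s1, s4, s6, s7}): φ is true.
  s1 (successors {s1, s4, s5, s6, s7}): φ is true.
  s2 (successors {s1, s2, s3, s5, s7}): φ is true.
  s3 (successors {s1, s2, s3, s5}): φ is true.
  s4 (successors {s1, s2, s5, s7}): φ is true.
  s5 (successors {s4, s5, s7}): φ is true.
  s6 (successors {s0, s1, s3, s6}): φ is true.
  s7 (successors {s1, s2, s4, s5, s6}): φ is true.
Detail at s0 (witness):
  At s0: ((s \lor p) \land \neg p) \land \Box p is false, so \neg (((s \lor p) \land \neg p) \land \Box p) is true.
    At s0: (s \lor p) \land \neg p is false, \Box p is false, so ((s \lor p) \land \neg p) \land \Box p is false.
      At s0: \Box p requires p at every successor {s0, s1, s4, s6, s7}.
        p fails at s0, so \Box p is false at s0.

Yes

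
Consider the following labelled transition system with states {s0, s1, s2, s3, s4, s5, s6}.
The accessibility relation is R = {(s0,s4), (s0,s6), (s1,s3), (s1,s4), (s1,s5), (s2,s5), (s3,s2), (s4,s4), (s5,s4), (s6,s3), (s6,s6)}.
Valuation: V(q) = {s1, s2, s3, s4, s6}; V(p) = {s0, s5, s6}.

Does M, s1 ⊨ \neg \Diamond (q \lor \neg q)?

At s1: \Diamond (q \lor \neg q) is true, so \neg \Diamond (q \lor \neg q) is false.
  At s1: \Diamond (q \lor \neg q) requires q \lor \neg q at some successor in {s3, s4, s5}.
    q \lor \neg q holds at s3, so \Diamond (q \lor \neg q) is true at s1.

No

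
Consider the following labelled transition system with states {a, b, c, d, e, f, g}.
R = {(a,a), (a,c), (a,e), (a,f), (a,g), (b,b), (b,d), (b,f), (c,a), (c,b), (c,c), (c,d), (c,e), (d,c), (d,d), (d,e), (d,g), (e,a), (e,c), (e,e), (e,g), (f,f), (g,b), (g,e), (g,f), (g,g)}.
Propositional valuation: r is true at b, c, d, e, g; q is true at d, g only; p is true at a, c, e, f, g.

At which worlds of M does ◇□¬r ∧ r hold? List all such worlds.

b, g

Recall that □ψ holds at a world iff ψ holds at every accessible world, and ◇ψ holds iff ψ holds at some accessible world.
Let φ = ◇□¬r ∧ r. Evaluate φ at each world:
  a (successors {a, c, e, f, g}): φ is false.
  b (successors {b, d, f}): φ is true.
  c (successors {a, b, c, d, e}): φ is false.
  d (successors {c, d, e, g}): φ is false.
  e (successors {a, c, e, g}): φ is false.
  f (successors {f}): φ is false.
  g (successors {b, e, f, g}): φ is true.
For instance, at b:
  At b: ◇□¬r is true, r is true, so ◇□¬r ∧ r is true.
    At b: ◇□¬r requires □¬r at some successor in {b, d, f}.
      □¬r holds at f, so ◇□¬r is true at b.
Satisfying worlds: {b, g}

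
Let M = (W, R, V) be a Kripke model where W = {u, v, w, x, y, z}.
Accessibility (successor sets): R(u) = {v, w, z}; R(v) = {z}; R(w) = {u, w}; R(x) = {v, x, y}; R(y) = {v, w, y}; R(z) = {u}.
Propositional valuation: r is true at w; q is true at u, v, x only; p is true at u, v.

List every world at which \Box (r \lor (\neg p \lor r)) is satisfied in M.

Let φ = \Box (r \lor (\neg p \lor r)). Evaluate φ at each world:
  u (successors {v, w, z}): φ is false.
  v (successors {z}): φ is true.
  w (successors {u, w}): φ is false.
  x (successors {v, x, y}): φ is false.
  y (successors {v, w, y}): φ is false.
  z (successors {u}): φ is false.
For instance, at v:
  At v: \Box (r \lor (\neg p \lor r)) requires r \lor (\neg p \lor r) at every successor {z}.
    At z: r \lor (\neg p \lor r) is true.
  So \Box (r \lor (\neg p \lor r)) is true at v.
Satisfying worlds: {v}

v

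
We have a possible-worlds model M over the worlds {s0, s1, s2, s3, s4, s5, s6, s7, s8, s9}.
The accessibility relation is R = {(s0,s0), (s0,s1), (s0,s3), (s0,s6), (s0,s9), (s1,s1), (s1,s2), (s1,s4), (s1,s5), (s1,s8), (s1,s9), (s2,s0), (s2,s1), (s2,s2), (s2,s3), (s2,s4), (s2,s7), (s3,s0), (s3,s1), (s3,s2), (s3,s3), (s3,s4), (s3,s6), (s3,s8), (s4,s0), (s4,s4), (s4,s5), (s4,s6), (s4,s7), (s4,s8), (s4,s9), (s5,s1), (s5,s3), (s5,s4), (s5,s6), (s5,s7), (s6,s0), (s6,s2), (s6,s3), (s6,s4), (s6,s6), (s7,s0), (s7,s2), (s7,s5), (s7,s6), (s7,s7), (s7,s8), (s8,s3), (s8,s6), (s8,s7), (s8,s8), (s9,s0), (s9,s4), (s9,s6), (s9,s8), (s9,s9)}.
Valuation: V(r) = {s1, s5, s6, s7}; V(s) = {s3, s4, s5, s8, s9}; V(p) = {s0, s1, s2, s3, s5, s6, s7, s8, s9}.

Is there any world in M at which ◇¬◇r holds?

Let φ = ◇¬◇r. Evaluate φ at each world:
  s0 (successors {s0, s1, s3, s6, s9}): φ is false.
  s1 (successors {s1, s2, s4, s5, s8, s9}): φ is false.
  s2 (successors {s0, s1, s2, s3, s4, s7}): φ is false.
  s3 (successors {s0, s1, s2, s3, s4, s6, s8}): φ is false.
  s4 (successors {s0, s4, s5, s6, s7, s8, s9}): φ is false.
  s5 (successors {s1, s3, s4, s6, s7}): φ is false.
  s6 (successors {s0, s2, s3, s4, s6}): φ is false.
  s7 (successors {s0, s2, s5, s6, s7, s8}): φ is false.
  s8 (successors {s3, s6, s7, s8}): φ is false.
  s9 (successors {s0, s4, s6, s8, s9}): φ is false.
For instance, at s9:
  At s9: ◇¬◇r requires ¬◇r at some successor in {s0, s4, s6, s8, s9}.
    At s0: ¬◇r is false.
    At s4: ¬◇r is false.
    At s6: ¬◇r is false.
    At s8: ¬◇r is false.
    At s9: ¬◇r is false.
  So ◇¬◇r is false at s9.

No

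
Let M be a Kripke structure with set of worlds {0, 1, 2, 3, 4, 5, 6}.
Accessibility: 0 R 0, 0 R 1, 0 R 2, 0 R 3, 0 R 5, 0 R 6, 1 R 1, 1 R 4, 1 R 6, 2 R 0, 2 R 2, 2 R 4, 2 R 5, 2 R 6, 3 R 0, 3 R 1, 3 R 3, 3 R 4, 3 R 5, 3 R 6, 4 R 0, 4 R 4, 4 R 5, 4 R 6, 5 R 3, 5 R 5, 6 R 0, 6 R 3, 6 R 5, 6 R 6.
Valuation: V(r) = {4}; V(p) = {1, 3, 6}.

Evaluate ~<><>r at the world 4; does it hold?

At 4: <><>r is true, so ~<><>r is false.
  At 4: <><>r requires <>r at some successor in {0, 4, 5, 6}.
    <>r holds at 4, so <><>r is true at 4.
      At 4: <>r requires r at some successor in {0, 4, 5, 6}.
        r holds at 4, so <>r is true at 4.

No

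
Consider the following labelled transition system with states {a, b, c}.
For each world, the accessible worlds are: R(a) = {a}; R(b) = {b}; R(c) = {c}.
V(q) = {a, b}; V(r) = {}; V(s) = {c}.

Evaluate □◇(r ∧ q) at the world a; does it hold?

At a: □◇(r ∧ q) requires ◇(r ∧ q) at every successor {a}.
  ◇(r ∧ q) fails at a, so □◇(r ∧ q) is false at a.
    At a: ◇(r ∧ q) requires r ∧ q at some successor in {a}.
      At a: r ∧ q is false.
    So ◇(r ∧ q) is false at a.

No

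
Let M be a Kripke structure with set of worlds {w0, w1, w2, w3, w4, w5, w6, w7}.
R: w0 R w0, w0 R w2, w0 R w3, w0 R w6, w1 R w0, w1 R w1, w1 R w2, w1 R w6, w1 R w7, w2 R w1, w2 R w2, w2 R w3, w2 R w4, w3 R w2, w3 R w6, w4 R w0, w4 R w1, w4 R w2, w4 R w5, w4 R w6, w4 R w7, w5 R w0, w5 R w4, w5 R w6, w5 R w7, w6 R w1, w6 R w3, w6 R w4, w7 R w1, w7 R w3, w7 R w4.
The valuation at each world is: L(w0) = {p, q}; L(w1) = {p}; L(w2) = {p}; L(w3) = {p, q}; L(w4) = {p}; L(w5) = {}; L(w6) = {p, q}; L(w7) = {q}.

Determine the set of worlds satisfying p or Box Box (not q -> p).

w0, w1, w2, w3, w4, w6

Let φ = p or Box Box (not q -> p). Evaluate φ at each world:
  w0 (successors {w0, w2, w3, w6}): φ is true.
  w1 (successors {w0, w1, w2, w6, w7}): φ is true.
  w2 (successors {w1, w2, w3, w4}): φ is true.
  w3 (successors {w2, w6}): φ is true.
  w4 (successors {w0, w1, w2, w5, w6, w7}): φ is true.
  w5 (successors {w0, w4, w6, w7}): φ is false.
  w6 (successors {w1, w3, w4}): φ is true.
  w7 (successors {w1, w3, w4}): φ is false.
For instance, at w7:
  At w7: p is false, Box Box (not q -> p) is false, so p or Box Box (not q -> p) is false.
    At w7: Box Box (not q -> p) requires Box (not q -> p) at every successor {w1, w3, w4}.
      Box (not q -> p) fails at w4, so Box Box (not q -> p) is false at w7.
Satisfying worlds: {w0, w1, w2, w3, w4, w6}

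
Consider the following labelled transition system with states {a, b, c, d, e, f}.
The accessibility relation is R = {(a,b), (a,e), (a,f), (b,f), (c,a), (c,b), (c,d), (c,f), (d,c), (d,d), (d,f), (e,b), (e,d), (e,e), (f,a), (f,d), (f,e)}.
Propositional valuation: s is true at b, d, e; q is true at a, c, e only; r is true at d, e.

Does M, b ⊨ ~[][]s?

Yes

At b: [][]s is false, so ~[][]s is true.
  At b: [][]s requires []s at every successor {f}.
    []s fails at f, so [][]s is false at b.
      At f: []s requires s at every successor {a, d, e}.
        s fails at a, so []s is false at f.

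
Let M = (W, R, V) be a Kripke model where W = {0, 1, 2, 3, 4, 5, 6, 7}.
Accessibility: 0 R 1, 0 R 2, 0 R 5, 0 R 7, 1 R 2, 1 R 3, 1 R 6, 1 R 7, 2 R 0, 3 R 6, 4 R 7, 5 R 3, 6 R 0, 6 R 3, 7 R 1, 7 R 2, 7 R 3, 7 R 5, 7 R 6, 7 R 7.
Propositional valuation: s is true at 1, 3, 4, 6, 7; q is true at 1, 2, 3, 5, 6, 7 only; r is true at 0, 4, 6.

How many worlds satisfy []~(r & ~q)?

6

Let φ = []~(r & ~q). Evaluate φ at each world:
  0 (successors {1, 2, 5, 7}): φ is true.
  1 (successors {2, 3, 6, 7}): φ is true.
  2 (successors {0}): φ is false.
  3 (successors {6}): φ is true.
  4 (successors {7}): φ is true.
  5 (successors {3}): φ is true.
  6 (successors {0, 3}): φ is false.
  7 (successors {1, 2, 3, 5, 6, 7}): φ is true.
For instance, at 6:
  At 6: []~(r & ~q) requires ~(r & ~q) at every successor {0, 3}.
    ~(r & ~q) fails at 0, so []~(r & ~q) is false at 6.
Satisfying worlds: {0, 1, 3, 4, 5, 7}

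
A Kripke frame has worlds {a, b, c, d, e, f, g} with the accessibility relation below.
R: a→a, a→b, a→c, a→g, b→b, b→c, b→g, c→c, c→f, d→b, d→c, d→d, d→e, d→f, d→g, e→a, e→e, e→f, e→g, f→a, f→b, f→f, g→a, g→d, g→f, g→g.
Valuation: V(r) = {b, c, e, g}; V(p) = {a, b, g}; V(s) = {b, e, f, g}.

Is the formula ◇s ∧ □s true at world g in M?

No

At g: ◇s is true, □s is false, so ◇s ∧ □s is false.
  At g: ◇s requires s at some successor in {a, d, f, g}.
    s holds at f, so ◇s is true at g.
  At g: □s requires s at every successor {a, d, f, g}.
    s fails at a, so □s is false at g.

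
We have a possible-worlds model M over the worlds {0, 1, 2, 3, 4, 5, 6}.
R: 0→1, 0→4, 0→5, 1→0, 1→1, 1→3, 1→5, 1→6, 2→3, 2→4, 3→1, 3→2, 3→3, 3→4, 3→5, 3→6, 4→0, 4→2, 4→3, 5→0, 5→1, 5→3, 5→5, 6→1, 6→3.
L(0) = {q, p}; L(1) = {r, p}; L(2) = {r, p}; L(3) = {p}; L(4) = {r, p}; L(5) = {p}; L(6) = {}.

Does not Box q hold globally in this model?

Yes

Let φ = not Box q. Evaluate φ at each world:
  0 (successors {1, 4, 5}): φ is true.
  1 (successors {0, 1, 3, 5, 6}): φ is true.
  2 (successors {3, 4}): φ is true.
  3 (successors {1, 2, 3, 4, 5, 6}): φ is true.
  4 (successors {0, 2, 3}): φ is true.
  5 (successors {0, 1, 3, 5}): φ is true.
  6 (successors {1, 3}): φ is true.
For instance, at 4:
  At 4: Box q is false, so not Box q is true.
    At 4: Box q requires q at every successor {0, 2, 3}.
      q fails at 2, so Box q is false at 4.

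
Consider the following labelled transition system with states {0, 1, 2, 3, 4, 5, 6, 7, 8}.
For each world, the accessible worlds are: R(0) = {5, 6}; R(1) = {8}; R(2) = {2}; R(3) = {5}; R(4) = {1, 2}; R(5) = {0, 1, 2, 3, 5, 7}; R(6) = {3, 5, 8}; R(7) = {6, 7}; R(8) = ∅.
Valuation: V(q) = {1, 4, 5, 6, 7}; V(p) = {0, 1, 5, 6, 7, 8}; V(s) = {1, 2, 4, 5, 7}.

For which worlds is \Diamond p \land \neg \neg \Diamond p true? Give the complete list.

Recall that \Diamond ψ holds at a world iff ψ holds at some accessible world.
Let φ = \Diamond p \land \neg \neg \Diamond p. Evaluate φ at each world:
  0 (successors {5, 6}): φ is true.
  1 (successors {8}): φ is true.
  2 (successors {2}): φ is false.
  3 (successors {5}): φ is true.
  4 (successors {1, 2}): φ is true.
  5 (successors {0, 1, 2, 3, 5, 7}): φ is true.
  6 (successors {3, 5, 8}): φ is true.
  7 (successors {6, 7}): φ is true.
  8 (successors ∅): φ is false.
For instance, at 3:
  At 3: \Diamond p is true, \neg \neg \Diamond p is true, so \Diamond p \land \neg \neg \Diamond p is true.
    At 3: \Diamond p requires p at some successor in {5}.
      p holds at 5, so \Diamond p is true at 3.
    At 3: \neg \Diamond p is false, so \neg \neg \Diamond p is true.
      At 3: \Diamond p is true, so \neg \Diamond p is false.
Satisfying worlds: {0, 1, 3, 4, 5, 6, 7}

0, 1, 3, 4, 5, 6, 7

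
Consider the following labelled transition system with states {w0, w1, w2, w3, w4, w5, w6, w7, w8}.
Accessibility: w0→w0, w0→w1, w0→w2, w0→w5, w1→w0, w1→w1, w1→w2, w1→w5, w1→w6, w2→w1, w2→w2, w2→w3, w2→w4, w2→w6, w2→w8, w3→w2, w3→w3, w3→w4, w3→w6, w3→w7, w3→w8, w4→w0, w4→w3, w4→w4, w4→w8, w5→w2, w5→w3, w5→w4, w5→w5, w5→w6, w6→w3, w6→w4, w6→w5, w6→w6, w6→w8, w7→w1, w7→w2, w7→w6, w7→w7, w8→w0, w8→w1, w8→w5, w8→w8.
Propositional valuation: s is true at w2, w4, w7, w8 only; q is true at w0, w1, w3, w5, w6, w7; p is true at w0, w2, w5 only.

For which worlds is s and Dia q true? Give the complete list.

w2, w4, w7, w8

Let φ = s and Dia q. Evaluate φ at each world:
  w0 (successors {w0, w1, w2, w5}): φ is false.
  w1 (successors {w0, w1, w2, w5, w6}): φ is false.
  w2 (successors {w1, w2, w3, w4, w6, w8}): φ is true.
  w3 (successors {w2, w3, w4, w6, w7, w8}): φ is false.
  w4 (successors {w0, w3, w4, w8}): φ is true.
  w5 (successors {w2, w3, w4, w5, w6}): φ is false.
  w6 (successors {w3, w4, w5, w6, w8}): φ is false.
  w7 (successors {w1, w2, w6, w7}): φ is true.
  w8 (successors {w0, w1, w5, w8}): φ is true.
For instance, at w7:
  At w7: s is true, Dia q is true, so s and Dia q is true.
    At w7: Dia q requires q at some successor in {w1, w2, w6, w7}.
      q holds at w1, so Dia q is true at w7.
Satisfying worlds: {w2, w4, w7, w8}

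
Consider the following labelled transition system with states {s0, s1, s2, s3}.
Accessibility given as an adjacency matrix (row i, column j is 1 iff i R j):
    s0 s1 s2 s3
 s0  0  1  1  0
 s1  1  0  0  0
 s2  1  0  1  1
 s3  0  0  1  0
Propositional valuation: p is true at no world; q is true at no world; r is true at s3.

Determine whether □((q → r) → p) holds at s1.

No

Recall that □ψ holds at a world iff ψ holds at every accessible world, and ◇ψ holds iff ψ holds at some accessible world.
At s1: □((q → r) → p) requires (q → r) → p at every successor {s0}.
  (q → r) → p fails at s0, so □((q → r) → p) is false at s1.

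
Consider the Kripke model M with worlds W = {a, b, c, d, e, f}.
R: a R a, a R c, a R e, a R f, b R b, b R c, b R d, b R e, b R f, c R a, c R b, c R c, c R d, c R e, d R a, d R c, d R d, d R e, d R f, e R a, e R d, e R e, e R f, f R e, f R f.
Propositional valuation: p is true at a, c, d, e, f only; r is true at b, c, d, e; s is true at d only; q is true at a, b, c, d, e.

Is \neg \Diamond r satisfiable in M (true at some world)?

Let φ = \neg \Diamond r. Evaluate φ at each world:
  a (successors {a, c, e, f}): φ is false.
  b (successors {b, c, d, e, f}): φ is false.
  c (successors {a, b, c, d, e}): φ is false.
  d (successors {a, c, d, e, f}): φ is false.
  e (successors {a, d, e, f}): φ is false.
  f (successors {e, f}): φ is false.
For instance, at d:
  At d: \Diamond r is true, so \neg \Diamond r is false.
    At d: \Diamond r requires r at some successor in {a, c, d, e, f}.
      r holds at c, so \Diamond r is true at d.

No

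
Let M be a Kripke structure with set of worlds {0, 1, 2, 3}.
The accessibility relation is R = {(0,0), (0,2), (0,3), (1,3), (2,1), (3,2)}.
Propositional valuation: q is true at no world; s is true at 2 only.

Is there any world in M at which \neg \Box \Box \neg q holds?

Let φ = \neg \Box \Box \neg q. Evaluate φ at each world:
  0 (successors {0, 2, 3}): φ is false.
  1 (successors {3}): φ is false.
  2 (successors {1}): φ is false.
  3 (successors {2}): φ is false.
For instance, at 0:
  At 0: \Box \Box \neg q is true, so \neg \Box \Box \neg q is false.
    At 0: \Box \Box \neg q requires \Box \neg q at every successor {0, 2, 3}.
      At 0: \Box \neg q is true.
      At 2: \Box \neg q is true.
      At 3: \Box \neg q is true.
    So \Box \Box \neg q is true at 0.

No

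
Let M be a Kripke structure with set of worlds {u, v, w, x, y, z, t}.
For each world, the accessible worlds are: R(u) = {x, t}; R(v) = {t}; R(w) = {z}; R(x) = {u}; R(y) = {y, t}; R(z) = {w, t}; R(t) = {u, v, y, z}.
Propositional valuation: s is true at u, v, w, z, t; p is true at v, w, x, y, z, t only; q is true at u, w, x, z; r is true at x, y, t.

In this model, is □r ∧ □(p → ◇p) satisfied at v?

Yes

At v: □r is true, □(p → ◇p) is true, so □r ∧ □(p → ◇p) is true.
  At v: □r requires r at every successor {t}.
    At t: r is true.
  So □r is true at v.
  At v: □(p → ◇p) requires p → ◇p at every successor {t}.
      At t: p is true, ◇p is true, so p → ◇p is true.
  So □(p → ◇p) is true at v.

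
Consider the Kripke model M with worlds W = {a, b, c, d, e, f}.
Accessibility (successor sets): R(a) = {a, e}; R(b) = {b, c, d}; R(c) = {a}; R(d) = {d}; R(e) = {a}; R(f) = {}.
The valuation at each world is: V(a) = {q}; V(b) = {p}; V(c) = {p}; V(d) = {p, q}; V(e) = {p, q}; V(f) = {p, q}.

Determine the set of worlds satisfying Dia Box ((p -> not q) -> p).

b, d

Let φ = Dia Box ((p -> not q) -> p). Evaluate φ at each world:
  a (successors {a, e}): φ is false.
  b (successors {b, c, d}): φ is true.
  c (successors {a}): φ is false.
  d (successors {d}): φ is true.
  e (successors {a}): φ is false.
  f (successors ∅): φ is false.
For instance, at e:
  At e: Dia Box ((p -> not q) -> p) requires Box ((p -> not q) -> p) at some successor in {a}.
    At a: Box ((p -> not q) -> p) is false.
  So Dia Box ((p -> not q) -> p) is false at e.
Satisfying worlds: {b, d}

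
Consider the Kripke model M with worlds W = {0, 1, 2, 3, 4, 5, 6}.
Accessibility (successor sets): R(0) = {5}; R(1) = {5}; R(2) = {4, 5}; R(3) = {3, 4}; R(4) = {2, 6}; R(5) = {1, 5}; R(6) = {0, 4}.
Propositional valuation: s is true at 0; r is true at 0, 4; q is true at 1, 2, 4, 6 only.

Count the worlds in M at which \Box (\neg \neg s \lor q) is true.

2

Recall that \Box ψ holds at a world iff ψ holds at every accessible world, and \Diamond ψ holds iff ψ holds at some accessible world.
Let φ = \Box (\neg \neg s \lor q). Evaluate φ at each world:
  0 (successors {5}): φ is false.
  1 (successors {5}): φ is false.
  2 (successors {4, 5}): φ is false.
  3 (successors {3, 4}): φ is false.
  4 (successors {2, 6}): φ is true.
  5 (successors {1, 5}): φ is false.
  6 (successors {0, 4}): φ is true.
For instance, at 2:
  At 2: \Box (\neg \neg s \lor q) requires \neg \neg s \lor q at every successor {4, 5}.
    \neg \neg s \lor q fails at 5, so \Box (\neg \neg s \lor q) is false at 2.
Satisfying worlds: {4, 6}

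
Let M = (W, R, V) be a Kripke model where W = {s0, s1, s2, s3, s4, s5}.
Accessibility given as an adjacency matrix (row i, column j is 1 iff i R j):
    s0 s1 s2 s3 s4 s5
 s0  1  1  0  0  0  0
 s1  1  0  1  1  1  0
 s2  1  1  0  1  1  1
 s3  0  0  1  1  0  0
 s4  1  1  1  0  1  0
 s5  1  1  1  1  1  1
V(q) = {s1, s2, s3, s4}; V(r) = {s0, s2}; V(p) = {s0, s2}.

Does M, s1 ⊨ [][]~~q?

At s1: [][]~~q requires []~~q at every successor {s0, s2, s3, s4}.
  []~~q fails at s0, so [][]~~q is false at s1.
    At s0: []~~q requires ~~q at every successor {s0, s1}.
      ~~q fails at s0, so []~~q is false at s0.

No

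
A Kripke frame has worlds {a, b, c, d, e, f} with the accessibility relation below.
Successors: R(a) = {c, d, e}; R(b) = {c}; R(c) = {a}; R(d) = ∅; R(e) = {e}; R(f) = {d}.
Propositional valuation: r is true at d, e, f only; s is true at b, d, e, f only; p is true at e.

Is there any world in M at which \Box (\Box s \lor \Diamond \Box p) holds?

Yes

Recall that \Box ψ holds at a world iff ψ holds at every accessible world, and \Diamond ψ holds iff ψ holds at some accessible world.
Let φ = \Box (\Box s \lor \Diamond \Box p). Evaluate φ at each world:
  a (successors {c, d, e}): φ is false.
  b (successors {c}): φ is false.
  c (successors {a}): φ is true.
  d (successors ∅): φ is true.
  e (successors {e}): φ is true.
  f (successors {d}): φ is true.
Detail at c (witness):
  At c: \Box (\Box s \lor \Diamond \Box p) requires \Box s \lor \Diamond \Box p at every successor {a}.
      At a: \Box s is false, \Diamond \Box p is true, so \Box s \lor \Diamond \Box p is true.
  So \Box (\Box s \lor \Diamond \Box p) is true at c.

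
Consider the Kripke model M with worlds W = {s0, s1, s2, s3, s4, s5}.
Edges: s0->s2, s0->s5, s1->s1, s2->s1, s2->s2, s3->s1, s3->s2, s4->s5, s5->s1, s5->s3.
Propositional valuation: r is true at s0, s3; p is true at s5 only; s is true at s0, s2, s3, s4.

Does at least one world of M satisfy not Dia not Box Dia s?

Let φ = not Dia not Box Dia s. Evaluate φ at each world:
  s0 (successors {s2, s5}): φ is false.
  s1 (successors {s1}): φ is false.
  s2 (successors {s1, s2}): φ is false.
  s3 (successors {s1, s2}): φ is false.
  s4 (successors {s5}): φ is false.
  s5 (successors {s1, s3}): φ is false.
For instance, at s4:
  At s4: Dia not Box Dia s is true, so not Dia not Box Dia s is false.
    At s4: Dia not Box Dia s requires not Box Dia s at some successor in {s5}.
      not Box Dia s holds at s5, so Dia not Box Dia s is true at s4.

No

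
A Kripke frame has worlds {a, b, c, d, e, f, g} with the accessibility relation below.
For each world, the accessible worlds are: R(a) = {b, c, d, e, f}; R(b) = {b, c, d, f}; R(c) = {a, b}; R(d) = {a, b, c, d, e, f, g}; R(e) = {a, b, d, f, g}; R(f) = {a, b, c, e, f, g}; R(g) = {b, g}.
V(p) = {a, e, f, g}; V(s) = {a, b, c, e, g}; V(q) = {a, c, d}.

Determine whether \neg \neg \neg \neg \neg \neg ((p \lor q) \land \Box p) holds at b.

No

At b: \neg \neg \neg \neg \neg ((p \lor q) \land \Box p) is true, so \neg \neg \neg \neg \neg \neg ((p \lor q) \land \Box p) is false.
  At b: \neg \neg \neg \neg ((p \lor q) \land \Box p) is false, so \neg \neg \neg \neg \neg ((p \lor q) \land \Box p) is true.
    At b: \neg \neg \neg ((p \lor q) \land \Box p) is true, so \neg \neg \neg \neg ((p \lor q) \land \Box p) is false.
      At b: \neg \neg ((p \lor q) \land \Box p) is false, so \neg \neg \neg ((p \lor q) \land \Box p) is true.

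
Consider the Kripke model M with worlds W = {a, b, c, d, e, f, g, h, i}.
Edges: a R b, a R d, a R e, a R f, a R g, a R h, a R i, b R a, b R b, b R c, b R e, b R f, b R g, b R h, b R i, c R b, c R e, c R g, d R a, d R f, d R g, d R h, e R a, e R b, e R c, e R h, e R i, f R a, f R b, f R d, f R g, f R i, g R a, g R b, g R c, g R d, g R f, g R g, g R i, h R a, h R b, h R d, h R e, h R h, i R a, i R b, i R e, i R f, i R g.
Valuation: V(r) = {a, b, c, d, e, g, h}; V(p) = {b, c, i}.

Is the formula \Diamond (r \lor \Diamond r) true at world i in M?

Yes

Recall that \Diamond ψ holds at a world iff ψ holds at some accessible world.
At i: \Diamond (r \lor \Diamond r) requires r \lor \Diamond r at some successor in {a, b, e, f, g}.
  r \lor \Diamond r holds at a, so \Diamond (r \lor \Diamond r) is true at i.
    At a: r is true, \Diamond r is true, so r \lor \Diamond r is true.
      At a: \Diamond r requires r at some successor in {b, d, e, f, g, h, i}.
        r holds at b, so \Diamond r is true at a.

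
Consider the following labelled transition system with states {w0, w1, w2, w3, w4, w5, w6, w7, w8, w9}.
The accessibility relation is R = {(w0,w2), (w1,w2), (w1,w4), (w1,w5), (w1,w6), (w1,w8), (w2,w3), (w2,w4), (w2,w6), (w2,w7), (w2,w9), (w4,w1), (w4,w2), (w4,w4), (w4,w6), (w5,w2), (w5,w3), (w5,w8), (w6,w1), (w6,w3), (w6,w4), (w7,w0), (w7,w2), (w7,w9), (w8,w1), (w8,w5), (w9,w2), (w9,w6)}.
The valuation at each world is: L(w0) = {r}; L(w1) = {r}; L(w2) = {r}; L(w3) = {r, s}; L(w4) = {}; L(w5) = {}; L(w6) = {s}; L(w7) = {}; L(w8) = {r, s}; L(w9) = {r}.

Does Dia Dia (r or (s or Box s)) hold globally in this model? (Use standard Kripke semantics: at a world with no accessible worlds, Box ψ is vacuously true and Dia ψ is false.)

No

Let φ = Dia Dia (r or (s or Box s)). Evaluate φ at each world:
  w0 (successors {w2}): φ is true.
  w1 (successors {w2, w4, w5, w6, w8}): φ is true.
  w2 (successors {w3, w4, w6, w7, w9}): φ is true.
  w3 (successors ∅): φ is false.
  w4 (successors {w1, w2, w4, w6}): φ is true.
  w5 (successors {w2, w3, w8}): φ is true.
  w6 (successors {w1, w3, w4}): φ is true.
  w7 (successors {w0, w2, w9}): φ is true.
  w8 (successors {w1, w5}): φ is true.
  w9 (successors {w2, w6}): φ is true.
Detail at w3 (counterexample):
  At w3: no accessible worlds, so Dia Dia (r or (s or Box s)) is false.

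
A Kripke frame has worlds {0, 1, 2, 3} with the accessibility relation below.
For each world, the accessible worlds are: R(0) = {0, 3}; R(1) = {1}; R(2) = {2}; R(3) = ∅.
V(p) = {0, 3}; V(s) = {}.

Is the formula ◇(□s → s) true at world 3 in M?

No

At 3: no accessible worlds, so ◇(□s → s) is false.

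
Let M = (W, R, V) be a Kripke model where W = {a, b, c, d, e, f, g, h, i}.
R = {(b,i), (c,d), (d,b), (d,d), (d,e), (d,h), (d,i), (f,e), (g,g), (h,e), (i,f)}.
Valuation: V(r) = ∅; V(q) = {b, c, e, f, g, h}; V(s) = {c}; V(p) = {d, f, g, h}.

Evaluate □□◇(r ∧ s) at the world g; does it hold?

At g: □□◇(r ∧ s) requires □◇(r ∧ s) at every successor {g}.
  □◇(r ∧ s) fails at g, so □□◇(r ∧ s) is false at g.
    At g: □◇(r ∧ s) requires ◇(r ∧ s) at every successor {g}.
      ◇(r ∧ s) fails at g, so □◇(r ∧ s) is false at g.

No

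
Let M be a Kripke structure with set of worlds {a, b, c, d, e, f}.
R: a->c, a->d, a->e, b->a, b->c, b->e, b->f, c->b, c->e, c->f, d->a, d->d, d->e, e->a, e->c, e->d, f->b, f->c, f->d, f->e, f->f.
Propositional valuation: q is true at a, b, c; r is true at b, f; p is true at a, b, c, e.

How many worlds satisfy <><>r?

Let φ = <><>r. Evaluate φ at each world:
  a (successors {c, d, e}): φ is true.
  b (successors {a, c, e, f}): φ is true.
  c (successors {b, e, f}): φ is true.
  d (successors {a, d, e}): φ is false.
  e (successors {a, c, d}): φ is true.
  f (successors {b, c, d, e, f}): φ is true.
For instance, at a:
  At a: <><>r requires <>r at some successor in {c, d, e}.
    <>r holds at c, so <><>r is true at a.
      At c: <>r requires r at some successor in {b, e, f}.
        r holds at b, so <>r is true at c.
Satisfying worlds: {a, b, c, e, f}

5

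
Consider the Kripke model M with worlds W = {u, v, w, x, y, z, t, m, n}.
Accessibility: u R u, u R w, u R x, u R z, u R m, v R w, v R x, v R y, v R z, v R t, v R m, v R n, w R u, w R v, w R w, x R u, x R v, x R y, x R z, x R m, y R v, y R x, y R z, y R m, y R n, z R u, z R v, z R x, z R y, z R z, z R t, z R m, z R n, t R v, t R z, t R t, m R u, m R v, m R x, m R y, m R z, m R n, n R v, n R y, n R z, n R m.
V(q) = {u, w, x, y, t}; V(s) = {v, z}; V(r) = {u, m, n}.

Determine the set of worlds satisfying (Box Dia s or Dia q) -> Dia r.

Let φ = (Box Dia s or Dia q) -> Dia r. Evaluate φ at each world:
  u (successors {u, w, x, z, m}): φ is true.
  v (successors {w, x, y, z, t, m, n}): φ is true.
  w (successors {u, v, w}): φ is true.
  x (successors {u, v, y, z, m}): φ is true.
  y (successors {v, x, z, m, n}): φ is true.
  z (successors {u, v, x, y, z, t, m, n}): φ is true.
  t (successors {v, z, t}): φ is false.
  m (successors {u, v, x, y, z, n}): φ is true.
  n (successors {v, y, z, m}): φ is true.
For instance, at w:
  At w: Box Dia s or Dia q is true, Dia r is true, so (Box Dia s or Dia q) -> Dia r is true.
    At w: Box Dia s is true, Dia q is true, so Box Dia s or Dia q is true.
      At w: Box Dia s requires Dia s at every successor {u, v, w}.
        At u: Dia s is true.
        At v: Dia s is true.
        At w: Dia s is true.
      So Box Dia s is true at w.
      At w: Dia q requires q at some successor in {u, v, w}.
        q holds at u, so Dia q is true at w.
    At w: Dia r requires r at some successor in {u, v, w}.
      r holds at u, so Dia r is true at w.
Satisfying worlds: {u, v, w, x, y, z, m, n}

u, v, w, x, y, z, m, n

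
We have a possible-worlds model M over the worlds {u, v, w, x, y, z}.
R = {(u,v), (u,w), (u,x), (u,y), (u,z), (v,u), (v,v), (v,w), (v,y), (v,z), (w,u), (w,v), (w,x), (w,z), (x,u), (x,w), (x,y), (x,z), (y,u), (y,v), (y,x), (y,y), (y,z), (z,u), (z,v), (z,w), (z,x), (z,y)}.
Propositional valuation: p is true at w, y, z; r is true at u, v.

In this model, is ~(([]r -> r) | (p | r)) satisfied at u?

Recall that []ψ holds at a world iff ψ holds at every accessible world, and <>ψ holds iff ψ holds at some accessible world.
At u: ([]r -> r) | (p | r) is true, so ~(([]r -> r) | (p | r)) is false.
  At u: []r -> r is true, p | r is true, so ([]r -> r) | (p | r) is true.
    At u: []r is false, r is true, so []r -> r is true.
      At u: []r requires r at every successor {v, w, x, y, z}.
        r fails at w, so []r is false at u.

No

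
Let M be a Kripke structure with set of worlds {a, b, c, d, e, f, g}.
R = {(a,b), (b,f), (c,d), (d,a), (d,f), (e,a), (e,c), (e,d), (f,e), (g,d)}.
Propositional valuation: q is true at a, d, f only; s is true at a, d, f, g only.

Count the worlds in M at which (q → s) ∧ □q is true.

4

Recall that □ψ holds at a world iff ψ holds at every accessible world, and ◇ψ holds iff ψ holds at some accessible world.
Let φ = (q → s) ∧ □q. Evaluate φ at each world:
  a (successors {b}): φ is false.
  b (successors {f}): φ is true.
  c (successors {d}): φ is true.
  d (successors {a, f}): φ is true.
  e (successors {a, c, d}): φ is false.
  f (successors {e}): φ is false.
  g (successors {d}): φ is true.
For instance, at c:
  At c: q → s is true, □q is true, so (q → s) ∧ □q is true.
    At c: □q requires q at every successor {d}.
      At d: q is true.
    So □q is true at c.
Satisfying worlds: {b, c, d, g}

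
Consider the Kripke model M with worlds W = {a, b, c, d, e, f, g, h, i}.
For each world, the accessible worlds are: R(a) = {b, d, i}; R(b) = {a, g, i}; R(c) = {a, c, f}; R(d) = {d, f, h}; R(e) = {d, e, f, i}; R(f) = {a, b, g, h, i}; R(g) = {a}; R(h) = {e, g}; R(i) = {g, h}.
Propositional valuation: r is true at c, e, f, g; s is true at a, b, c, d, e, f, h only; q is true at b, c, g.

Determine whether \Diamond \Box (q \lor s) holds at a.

Yes

At a: \Diamond \Box (q \lor s) requires \Box (q \lor s) at some successor in {b, d, i}.
  \Box (q \lor s) holds at d, so \Diamond \Box (q \lor s) is true at a.
    At d: \Box (q \lor s) requires q \lor s at every successor {d, f, h}.
      At d: q \lor s is true.
      At f: q \lor s is true.
      At h: q \lor s is true.
    So \Box (q \lor s) is true at d.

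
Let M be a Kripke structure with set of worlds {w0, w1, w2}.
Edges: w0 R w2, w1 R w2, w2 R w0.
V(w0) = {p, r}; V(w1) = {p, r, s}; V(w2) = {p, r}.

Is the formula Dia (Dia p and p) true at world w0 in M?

At w0: Dia (Dia p and p) requires Dia p and p at some successor in {w2}.
  Dia p and p holds at w2, so Dia (Dia p and p) is true at w0.
    At w2: Dia p is true, p is true, so Dia p and p is true.
      At w2: Dia p requires p at some successor in {w0}.
        p holds at w0, so Dia p is true at w2.

Yes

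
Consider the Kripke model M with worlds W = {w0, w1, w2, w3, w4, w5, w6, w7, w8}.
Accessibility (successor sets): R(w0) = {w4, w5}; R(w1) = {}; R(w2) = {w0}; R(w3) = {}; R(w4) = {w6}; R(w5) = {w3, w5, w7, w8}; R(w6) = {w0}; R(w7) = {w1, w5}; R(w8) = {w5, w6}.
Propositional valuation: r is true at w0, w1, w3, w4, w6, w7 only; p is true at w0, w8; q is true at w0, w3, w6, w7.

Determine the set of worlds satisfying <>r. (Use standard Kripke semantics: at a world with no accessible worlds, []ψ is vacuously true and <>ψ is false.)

Let φ = <>r. Evaluate φ at each world:
  w0 (successors {w4, w5}): φ is true.
  w1 (successors ∅): φ is false.
  w2 (successors {w0}): φ is true.
  w3 (successors ∅): φ is false.
  w4 (successors {w6}): φ is true.
  w5 (successors {w3, w5, w7, w8}): φ is true.
  w6 (successors {w0}): φ is true.
  w7 (successors {w1, w5}): φ is true.
  w8 (successors {w5, w6}): φ is true.
For instance, at w6:
  At w6: <>r requires r at some successor in {w0}.
    r holds at w0, so <>r is true at w6.
Satisfying worlds: {w0, w2, w4, w5, w6, w7, w8}

w0, w2, w4, w5, w6, w7, w8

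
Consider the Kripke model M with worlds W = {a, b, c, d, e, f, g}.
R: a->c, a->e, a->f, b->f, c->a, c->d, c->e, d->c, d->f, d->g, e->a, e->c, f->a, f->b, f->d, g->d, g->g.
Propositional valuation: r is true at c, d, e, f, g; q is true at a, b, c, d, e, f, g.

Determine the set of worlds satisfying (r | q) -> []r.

a, b, d, g

Let φ = (r | q) -> []r. Evaluate φ at each world:
  a (successors {c, e, f}): φ is true.
  b (successors {f}): φ is true.
  c (successors {a, d, e}): φ is false.
  d (successors {c, f, g}): φ is true.
  e (successors {a, c}): φ is false.
  f (successors {a, b, d}): φ is false.
  g (successors {d, g}): φ is true.
For instance, at f:
  At f: r | q is true, []r is false, so (r | q) -> []r is false.
    At f: []r requires r at every successor {a, b, d}.
      r fails at a, so []r is false at f.
Satisfying worlds: {a, b, d, g}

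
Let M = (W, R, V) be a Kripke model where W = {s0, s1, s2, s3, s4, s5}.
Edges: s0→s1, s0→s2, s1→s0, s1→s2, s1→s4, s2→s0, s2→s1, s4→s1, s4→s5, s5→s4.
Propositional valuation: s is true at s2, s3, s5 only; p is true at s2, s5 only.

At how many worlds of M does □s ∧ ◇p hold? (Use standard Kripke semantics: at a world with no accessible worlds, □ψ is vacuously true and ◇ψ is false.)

0

Let φ = □s ∧ ◇p. Evaluate φ at each world:
  s0 (successors {s1, s2}): φ is false.
  s1 (successors {s0, s2, s4}): φ is false.
  s2 (successors {s0, s1}): φ is false.
  s3 (successors ∅): φ is false.
  s4 (successors {s1, s5}): φ is false.
  s5 (successors {s4}): φ is false.
For instance, at s2:
  At s2: □s is false, ◇p is false, so □s ∧ ◇p is false.
    At s2: □s requires s at every successor {s0, s1}.
      s fails at s0, so □s is false at s2.
    At s2: ◇p requires p at some successor in {s0, s1}.
      At s0: p is false.
      At s1: p is false.
    So ◇p is false at s2.
Satisfying worlds: none.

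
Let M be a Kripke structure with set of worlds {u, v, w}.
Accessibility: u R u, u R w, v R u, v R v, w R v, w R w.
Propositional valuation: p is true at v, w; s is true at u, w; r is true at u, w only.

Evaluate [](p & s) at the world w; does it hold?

No

Recall that []ψ holds at a world iff ψ holds at every accessible world, and <>ψ holds iff ψ holds at some accessible world.
At w: [](p & s) requires p & s at every successor {v, w}.
  p & s fails at v, so [](p & s) is false at w.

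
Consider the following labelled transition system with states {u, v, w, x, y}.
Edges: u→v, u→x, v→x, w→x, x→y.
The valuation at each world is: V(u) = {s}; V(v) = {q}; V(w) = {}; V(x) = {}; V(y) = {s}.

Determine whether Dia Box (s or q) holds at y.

No

At y: no accessible worlds, so Dia Box (s or q) is false.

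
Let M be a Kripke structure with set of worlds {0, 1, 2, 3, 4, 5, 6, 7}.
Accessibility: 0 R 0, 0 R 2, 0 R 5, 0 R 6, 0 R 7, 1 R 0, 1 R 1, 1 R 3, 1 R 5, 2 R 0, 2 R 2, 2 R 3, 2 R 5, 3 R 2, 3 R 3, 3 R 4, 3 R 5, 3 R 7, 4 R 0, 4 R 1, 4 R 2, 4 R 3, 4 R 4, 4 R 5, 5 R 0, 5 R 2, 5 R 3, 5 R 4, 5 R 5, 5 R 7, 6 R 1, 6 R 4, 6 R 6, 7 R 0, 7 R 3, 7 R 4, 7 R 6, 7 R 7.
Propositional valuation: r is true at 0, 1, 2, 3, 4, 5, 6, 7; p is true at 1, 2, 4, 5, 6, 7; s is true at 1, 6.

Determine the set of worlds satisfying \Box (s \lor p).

Let φ = \Box (s \lor p). Evaluate φ at each world:
  0 (successors {0, 2, 5, 6, 7}): φ is false.
  1 (successors {0, 1, 3, 5}): φ is false.
  2 (successors {0, 2, 3, 5}): φ is false.
  3 (successors {2, 3, 4, 5, 7}): φ is false.
  4 (successors {0, 1, 2, 3, 4, 5}): φ is false.
  5 (successors {0, 2, 3, 4, 5, 7}): φ is false.
  6 (successors {1, 4, 6}): φ is true.
  7 (successors {0, 3, 4, 6, 7}): φ is false.
For instance, at 7:
  At 7: \Box (s \lor p) requires s \lor p at every successor {0, 3, 4, 6, 7}.
    s \lor p fails at 0, so \Box (s \lor p) is false at 7.
Satisfying worlds: {6}

6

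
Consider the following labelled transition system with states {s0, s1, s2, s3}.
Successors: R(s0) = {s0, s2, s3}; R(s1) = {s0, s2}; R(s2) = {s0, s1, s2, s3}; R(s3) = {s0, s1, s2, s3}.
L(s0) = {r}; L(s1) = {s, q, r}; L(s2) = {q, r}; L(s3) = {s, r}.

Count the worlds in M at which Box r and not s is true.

Let φ = Box r and not s. Evaluate φ at each world:
  s0 (successors {s0, s2, s3}): φ is true.
  s1 (successors {s0, s2}): φ is false.
  s2 (successors {s0, s1, s2, s3}): φ is true.
  s3 (successors {s0, s1, s2, s3}): φ is false.
For instance, at s1:
  At s1: Box r is true, not s is false, so Box r and not s is false.
    At s1: Box r requires r at every successor {s0, s2}.
      At s0: r is true.
      At s2: r is true.
    So Box r is true at s1.
Satisfying worlds: {s0, s2}

2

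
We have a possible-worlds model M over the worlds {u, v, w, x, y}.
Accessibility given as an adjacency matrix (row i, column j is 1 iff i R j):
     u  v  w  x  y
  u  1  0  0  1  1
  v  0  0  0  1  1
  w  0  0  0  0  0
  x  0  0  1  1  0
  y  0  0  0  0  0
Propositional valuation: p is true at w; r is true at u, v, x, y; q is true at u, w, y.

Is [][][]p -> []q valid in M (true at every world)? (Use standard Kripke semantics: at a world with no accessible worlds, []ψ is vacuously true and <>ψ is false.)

Let φ = [][][]p -> []q. Evaluate φ at each world:
  u (successors {u, x, y}): φ is true.
  v (successors {x, y}): φ is true.
  w (successors ∅): φ is true.
  x (successors {w, x}): φ is true.
  y (successors ∅): φ is true.
For instance, at x:
  At x: [][][]p is false, []q is false, so [][][]p -> []q is true.
    At x: [][][]p requires [][]p at every successor {w, x}.
      [][]p fails at x, so [][][]p is false at x.
    At x: []q requires q at every successor {w, x}.
      q fails at x, so []q is false at x.

Yes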